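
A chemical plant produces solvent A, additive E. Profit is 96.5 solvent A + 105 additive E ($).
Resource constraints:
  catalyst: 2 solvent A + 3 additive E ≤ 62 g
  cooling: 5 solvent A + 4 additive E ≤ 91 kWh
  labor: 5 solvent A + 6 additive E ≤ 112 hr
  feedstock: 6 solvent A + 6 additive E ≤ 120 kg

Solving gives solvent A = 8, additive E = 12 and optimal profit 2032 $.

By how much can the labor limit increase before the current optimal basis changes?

8

Binding constraints: labor, feedstock. The basis is B = [[5,6],[6,6]] with det -6.
Per unit increase in labor, x* moves by d = (-1, 1).
The basis stays optimal until solvent A reaches 0; allowable increase = 8 hr.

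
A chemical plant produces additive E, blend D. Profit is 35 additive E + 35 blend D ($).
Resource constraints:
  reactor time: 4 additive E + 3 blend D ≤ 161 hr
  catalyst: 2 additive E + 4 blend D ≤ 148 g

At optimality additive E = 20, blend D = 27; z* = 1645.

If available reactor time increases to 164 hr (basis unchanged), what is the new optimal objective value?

1666

Check each constraint at x*: reactor time 161/161 (tight); catalyst 148/148 (tight).
From A_Bᵀ y = c: 4·y_reactor time + 2·y_catalyst = 35; 3·y_reactor time + 4·y_catalyst = 35.
Solving: y_reactor time = 7, y_catalyst = 3.5.
Δz = y_reactor time·Δb = 7 × (3) = 21, so new z* = 1645 + 21 = 1666.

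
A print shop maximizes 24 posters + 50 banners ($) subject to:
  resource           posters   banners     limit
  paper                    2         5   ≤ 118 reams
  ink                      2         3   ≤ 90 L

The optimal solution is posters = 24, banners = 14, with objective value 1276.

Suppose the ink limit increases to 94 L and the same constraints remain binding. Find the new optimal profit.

1296

At the optimum: paper uses 118 of 118 (binding); ink uses 90 of 90 (binding).
From A_Bᵀ y = c: 2·y_paper + 2·y_ink = 24; 5·y_paper + 3·y_ink = 50.
→ y_paper = 7 and y_ink = 5.
Δz = y_ink·Δb = 5 × (4) = 20, so new z* = 1276 + 20 = 1296.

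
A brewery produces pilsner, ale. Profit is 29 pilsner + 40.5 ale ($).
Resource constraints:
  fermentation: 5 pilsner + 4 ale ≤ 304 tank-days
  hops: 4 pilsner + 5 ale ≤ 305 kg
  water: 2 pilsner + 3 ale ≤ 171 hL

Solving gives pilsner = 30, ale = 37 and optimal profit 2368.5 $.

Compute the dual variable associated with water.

Binding: hops and water. Non-binding: fermentation (6 unused).
By complementary slackness, y = 0 for the non-binding constraint.
From A_Bᵀ y = c: 4·y_hops + 2·y_water = 29; 5·y_hops + 3·y_water = 40.5.
This yields shadow prices y_hops = 3, y_water = 8.5.
Shadow price of water = 8.5.

8.5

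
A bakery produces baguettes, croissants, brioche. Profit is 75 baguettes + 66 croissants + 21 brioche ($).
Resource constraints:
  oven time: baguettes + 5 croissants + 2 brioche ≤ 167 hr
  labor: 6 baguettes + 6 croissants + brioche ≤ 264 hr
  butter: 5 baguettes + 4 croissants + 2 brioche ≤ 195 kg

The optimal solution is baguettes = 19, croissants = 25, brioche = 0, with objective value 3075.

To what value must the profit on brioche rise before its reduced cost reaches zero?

Check each constraint at x*: oven time 144/167 (slack 23); labor 264/264 (tight); butter 195/195 (tight).
Slack constraints have shadow price 0 (complementary slackness).
From A_Bᵀ y = c: 6·y_labor + 5·y_butter = 75; 6·y_labor + 4·y_butter = 66.
This yields shadow prices y_labor = 5, y_butter = 9.
brioche enters the basis when its profit ≥ yᵀa₃ = 5·1 + 9·2 = 23.

23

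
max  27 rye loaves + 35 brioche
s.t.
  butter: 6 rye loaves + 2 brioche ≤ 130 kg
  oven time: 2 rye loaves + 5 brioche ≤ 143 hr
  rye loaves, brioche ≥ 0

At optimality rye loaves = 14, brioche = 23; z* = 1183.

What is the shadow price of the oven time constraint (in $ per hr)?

Check each constraint at x*: butter 130/130 (tight); oven time 143/143 (tight).
Dual feasibility on the basic columns requires 6·y_butter + 2·y_oven time = 27, 2·y_butter + 5·y_oven time = 35.
This yields shadow prices y_butter = 2.5, y_oven time = 6.
Shadow price of oven time = 6.

6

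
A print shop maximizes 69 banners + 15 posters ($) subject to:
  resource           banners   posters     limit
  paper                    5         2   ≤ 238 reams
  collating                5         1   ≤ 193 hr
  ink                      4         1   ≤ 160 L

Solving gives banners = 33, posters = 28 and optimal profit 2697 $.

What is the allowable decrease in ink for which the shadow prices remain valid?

5.6

Binding constraints: collating, ink. The basis is B = [[5,1],[4,1]] with det 1.
Per unit decrease in ink, x* moves by d = (1, -5).
The basis stays optimal until posters reaches 0; allowable decrease = 5.6 L.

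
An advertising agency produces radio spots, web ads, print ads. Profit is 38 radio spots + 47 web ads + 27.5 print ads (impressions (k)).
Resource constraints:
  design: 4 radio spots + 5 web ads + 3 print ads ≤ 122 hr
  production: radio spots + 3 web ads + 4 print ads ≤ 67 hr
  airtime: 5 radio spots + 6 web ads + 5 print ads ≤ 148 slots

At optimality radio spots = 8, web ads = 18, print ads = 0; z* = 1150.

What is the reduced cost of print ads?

-3.5

Check each constraint at x*: design 122/122 (tight); production 62/67 (slack 5); airtime 148/148 (tight).
By complementary slackness, y = 0 for the non-binding constraint.
The binding rows give the dual system: 4·y_design + 5·y_airtime = 38 and 5·y_design + 6·y_airtime = 47.
Solving: y_design = 7, y_airtime = 2.
Reduced cost of print ads: c₃ − yᵀa₃ = 27.5 − (7·3 + 2·5) = 27.5 − 31 = -3.5.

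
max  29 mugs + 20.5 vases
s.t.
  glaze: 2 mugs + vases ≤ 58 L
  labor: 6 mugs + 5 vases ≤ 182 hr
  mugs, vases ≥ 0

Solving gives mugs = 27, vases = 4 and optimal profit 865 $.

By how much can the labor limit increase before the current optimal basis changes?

108

Binding constraints: glaze, labor. The basis is B = [[2,1],[6,5]] with det 4.
Per unit increase in labor, x* moves by d = (-0.25, 0.5).
The basis stays optimal until mugs reaches 0; allowable increase = 108 hr.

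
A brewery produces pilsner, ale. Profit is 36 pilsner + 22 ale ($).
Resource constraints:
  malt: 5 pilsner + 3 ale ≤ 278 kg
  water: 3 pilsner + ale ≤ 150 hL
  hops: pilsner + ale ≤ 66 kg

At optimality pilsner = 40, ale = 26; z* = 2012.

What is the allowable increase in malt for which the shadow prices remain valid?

4

Binding constraints: malt, hops. The basis is B = [[5,3],[1,1]] with det 2.
Per unit increase in malt, x* moves by d = (0.5, -0.5).
The basis stays optimal until water becomes binding; allowable increase = 4 kg.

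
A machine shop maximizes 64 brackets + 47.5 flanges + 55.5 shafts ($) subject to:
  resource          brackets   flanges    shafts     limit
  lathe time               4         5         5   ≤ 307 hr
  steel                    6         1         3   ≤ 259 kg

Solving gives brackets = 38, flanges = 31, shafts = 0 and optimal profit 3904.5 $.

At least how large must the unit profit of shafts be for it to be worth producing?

At the optimum: lathe time uses 307 of 307 (binding); steel uses 259 of 259 (binding).
From A_Bᵀ y = c: 4·y_lathe time + 6·y_steel = 64; 5·y_lathe time + 1·y_steel = 47.5.
This yields shadow prices y_lathe time = 8.5, y_steel = 5.
shafts enters the basis when its profit ≥ yᵀa₃ = 8.5·5 + 5·3 = 57.5.

57.5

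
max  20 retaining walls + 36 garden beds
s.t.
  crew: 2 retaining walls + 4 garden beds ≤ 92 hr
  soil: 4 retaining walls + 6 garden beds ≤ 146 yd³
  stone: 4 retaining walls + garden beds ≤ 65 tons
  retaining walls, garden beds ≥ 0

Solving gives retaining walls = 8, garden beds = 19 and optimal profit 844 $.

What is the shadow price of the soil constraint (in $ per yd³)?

2

Binding: crew and soil. Non-binding: stone (14 unused).
Since stone is not tight, its dual is 0.
The binding rows give the dual system: 2·y_crew + 4·y_soil = 20 and 4·y_crew + 6·y_soil = 36.
Solving: y_crew = 6, y_soil = 2.
Shadow price of soil = 2.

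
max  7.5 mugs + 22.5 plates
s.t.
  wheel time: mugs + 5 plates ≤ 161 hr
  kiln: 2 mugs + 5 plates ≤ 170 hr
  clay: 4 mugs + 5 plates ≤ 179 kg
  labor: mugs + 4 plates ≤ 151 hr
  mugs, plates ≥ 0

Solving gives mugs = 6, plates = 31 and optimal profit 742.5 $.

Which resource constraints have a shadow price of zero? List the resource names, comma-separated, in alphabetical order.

wheel time: 161/161 (binding)
kiln: 167/170 (slack 3)
clay: 179/179 (binding)
labor: 130/151 (slack 21)
By complementary slackness, a constraint with positive slack has shadow price 0 → kiln, labor.

kiln, labor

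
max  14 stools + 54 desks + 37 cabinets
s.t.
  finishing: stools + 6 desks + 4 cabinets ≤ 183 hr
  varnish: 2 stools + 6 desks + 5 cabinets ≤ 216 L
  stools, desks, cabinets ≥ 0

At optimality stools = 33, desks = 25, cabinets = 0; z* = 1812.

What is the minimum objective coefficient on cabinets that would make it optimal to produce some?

41

Check each constraint at x*: finishing 183/183 (tight); varnish 216/216 (tight).
Dual feasibility on the basic columns requires 1·y_finishing + 2·y_varnish = 14, 6·y_finishing + 6·y_varnish = 54.
Solving: y_finishing = 4, y_varnish = 5.
cabinets enters the basis when its profit ≥ yᵀa₃ = 4·4 + 5·5 = 41.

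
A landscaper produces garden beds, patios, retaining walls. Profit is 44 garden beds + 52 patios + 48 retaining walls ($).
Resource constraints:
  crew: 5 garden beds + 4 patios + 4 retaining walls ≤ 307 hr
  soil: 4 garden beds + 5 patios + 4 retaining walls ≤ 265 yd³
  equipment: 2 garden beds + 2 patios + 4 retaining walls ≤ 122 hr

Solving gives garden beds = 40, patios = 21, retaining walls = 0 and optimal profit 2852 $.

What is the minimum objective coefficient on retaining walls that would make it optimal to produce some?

56

Check each constraint at x*: crew 284/307 (slack 23); soil 265/265 (tight); equipment 122/122 (tight).
By complementary slackness, y = 0 for the non-binding constraint.
Dual feasibility on the basic columns requires 4·y_soil + 2·y_equipment = 44, 5·y_soil + 2·y_equipment = 52.
This yields shadow prices y_soil = 8, y_equipment = 6.
retaining walls enters the basis when its profit ≥ yᵀa₃ = 8·4 + 6·4 = 56.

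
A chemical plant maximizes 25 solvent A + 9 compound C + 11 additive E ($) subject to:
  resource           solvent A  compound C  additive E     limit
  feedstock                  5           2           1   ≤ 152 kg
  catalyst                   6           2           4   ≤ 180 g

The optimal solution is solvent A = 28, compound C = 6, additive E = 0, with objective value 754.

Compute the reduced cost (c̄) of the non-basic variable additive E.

At the optimum: feedstock uses 152 of 152 (binding); catalyst uses 180 of 180 (binding).
Dual feasibility on the basic columns requires 5·y_feedstock + 6·y_catalyst = 25, 2·y_feedstock + 2·y_catalyst = 9.
→ y_feedstock = 2 and y_catalyst = 2.5.
Reduced cost of additive E: c₃ − yᵀa₃ = 11 − (2·1 + 2.5·4) = 11 − 12 = -1.

-1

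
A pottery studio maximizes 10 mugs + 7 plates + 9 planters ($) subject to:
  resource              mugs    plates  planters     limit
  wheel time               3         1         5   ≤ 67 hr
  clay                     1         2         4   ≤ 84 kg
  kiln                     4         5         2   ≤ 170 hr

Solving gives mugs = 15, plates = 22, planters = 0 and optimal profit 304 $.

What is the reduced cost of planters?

-3

Check each constraint at x*: wheel time 67/67 (tight); clay 59/84 (slack 25); kiln 170/170 (tight).
Since clay is not tight, its dual is 0.
Dual feasibility on the basic columns requires 3·y_wheel time + 4·y_kiln = 10, 1·y_wheel time + 5·y_kiln = 7.
This yields shadow prices y_wheel time = 2, y_kiln = 1.
Reduced cost of planters: c₃ − yᵀa₃ = 9 − (2·5 + 1·2) = 9 − 12 = -3.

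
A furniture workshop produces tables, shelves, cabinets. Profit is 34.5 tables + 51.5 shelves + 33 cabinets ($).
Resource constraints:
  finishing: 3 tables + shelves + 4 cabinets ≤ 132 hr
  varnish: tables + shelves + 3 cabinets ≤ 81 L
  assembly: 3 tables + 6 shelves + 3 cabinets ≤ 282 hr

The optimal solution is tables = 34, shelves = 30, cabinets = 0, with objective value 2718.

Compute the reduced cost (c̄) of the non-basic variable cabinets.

Binding: finishing and assembly. Non-binding: varnish (17 unused).
By complementary slackness, y = 0 for the non-binding constraint.
Dual feasibility on the basic columns requires 3·y_finishing + 3·y_assembly = 34.5, 1·y_finishing + 6·y_assembly = 51.5.
Solving: y_finishing = 3.5, y_assembly = 8.
Reduced cost of cabinets: c₃ − yᵀa₃ = 33 − (3.5·4 + 8·3) = 33 − 38 = -5.

-5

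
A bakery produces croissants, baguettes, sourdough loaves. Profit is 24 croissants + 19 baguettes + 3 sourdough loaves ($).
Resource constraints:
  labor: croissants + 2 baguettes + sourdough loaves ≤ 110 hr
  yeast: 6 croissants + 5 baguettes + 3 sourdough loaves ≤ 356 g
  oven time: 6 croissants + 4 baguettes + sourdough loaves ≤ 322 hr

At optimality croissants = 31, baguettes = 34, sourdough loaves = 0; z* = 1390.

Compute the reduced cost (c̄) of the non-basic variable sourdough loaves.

-7

At the optimum: labor uses 99 of 110 (slack = 11); yeast uses 356 of 356 (binding); oven time uses 322 of 322 (binding).
Since labor is not tight, its dual is 0.
Dual feasibility on the basic columns requires 6·y_yeast + 6·y_oven time = 24, 5·y_yeast + 4·y_oven time = 19.
→ y_yeast = 3 and y_oven time = 1.
Reduced cost of sourdough loaves: c₃ − yᵀa₃ = 3 − (3·3 + 1·1) = 3 − 10 = -7.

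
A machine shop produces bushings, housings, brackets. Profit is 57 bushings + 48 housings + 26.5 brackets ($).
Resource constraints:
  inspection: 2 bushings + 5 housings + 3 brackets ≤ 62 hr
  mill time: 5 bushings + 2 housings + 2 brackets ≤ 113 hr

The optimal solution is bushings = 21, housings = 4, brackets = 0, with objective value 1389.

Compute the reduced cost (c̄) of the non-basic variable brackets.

-9.5

Check each constraint at x*: inspection 62/62 (tight); mill time 113/113 (tight).
Dual feasibility on the basic columns requires 2·y_inspection + 5·y_mill time = 57, 5·y_inspection + 2·y_mill time = 48.
→ y_inspection = 6 and y_mill time = 9.
Reduced cost of brackets: c₃ − yᵀa₃ = 26.5 − (6·3 + 9·2) = 26.5 − 36 = -9.5.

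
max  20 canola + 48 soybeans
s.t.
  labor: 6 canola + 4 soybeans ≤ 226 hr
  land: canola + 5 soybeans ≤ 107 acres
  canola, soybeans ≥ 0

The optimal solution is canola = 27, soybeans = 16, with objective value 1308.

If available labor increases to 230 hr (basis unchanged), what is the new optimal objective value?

Both labor and land are binding at x*.
From A_Bᵀ y = c: 6·y_labor + 1·y_land = 20; 4·y_labor + 5·y_land = 48.
This yields shadow prices y_labor = 2, y_land = 8.
Δz = y_labor·Δb = 2 × (4) = 8, so new z* = 1308 + 8 = 1316.

1316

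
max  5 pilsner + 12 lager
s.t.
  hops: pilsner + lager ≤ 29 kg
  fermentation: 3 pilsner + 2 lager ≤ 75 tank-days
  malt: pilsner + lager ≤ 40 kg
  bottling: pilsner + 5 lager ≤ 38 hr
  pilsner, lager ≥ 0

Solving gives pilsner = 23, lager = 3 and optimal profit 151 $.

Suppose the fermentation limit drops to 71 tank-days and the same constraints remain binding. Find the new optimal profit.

147

Check each constraint at x*: hops 26/29 (slack 3); fermentation 75/75 (tight); malt 26/40 (slack 14); bottling 38/38 (tight).
By complementary slackness, y = 0 for the non-binding constraints.
Dual feasibility on the basic columns requires 3·y_fermentation + 1·y_bottling = 5, 2·y_fermentation + 5·y_bottling = 12.
→ y_fermentation = 1 and y_bottling = 2.
Δz = y_fermentation·Δb = 1 × (-4) = -4, so new z* = 151 − 4 = 147.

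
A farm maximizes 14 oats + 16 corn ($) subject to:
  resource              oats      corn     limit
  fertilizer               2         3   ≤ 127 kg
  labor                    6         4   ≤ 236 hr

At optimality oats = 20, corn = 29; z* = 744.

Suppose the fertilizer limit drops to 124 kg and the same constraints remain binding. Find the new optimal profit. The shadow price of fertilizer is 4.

Δb = -3, so new z* = 744 + (4)·(-3) = 744 − 12 = 732.

732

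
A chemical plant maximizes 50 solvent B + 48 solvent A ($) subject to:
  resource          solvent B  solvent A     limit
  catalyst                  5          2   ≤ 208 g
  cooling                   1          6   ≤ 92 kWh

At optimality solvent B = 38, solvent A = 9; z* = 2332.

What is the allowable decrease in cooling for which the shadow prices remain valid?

50.4

Binding constraints: catalyst, cooling. The basis is B = [[5,2],[1,6]] with det 28.
Per unit decrease in cooling, x* moves by d = (0.0714, -0.1786).
The basis stays optimal until solvent A reaches 0; allowable decrease = 50.4 kWh.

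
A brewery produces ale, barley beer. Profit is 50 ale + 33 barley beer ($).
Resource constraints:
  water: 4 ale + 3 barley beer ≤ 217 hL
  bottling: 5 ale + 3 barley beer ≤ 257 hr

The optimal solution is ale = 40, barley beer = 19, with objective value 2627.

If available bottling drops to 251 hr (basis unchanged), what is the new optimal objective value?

Check each constraint at x*: water 217/217 (tight); bottling 257/257 (tight).
Dual feasibility on the basic columns requires 4·y_water + 5·y_bottling = 50, 3·y_water + 3·y_bottling = 33.
This yields shadow prices y_water = 5, y_bottling = 6.
Δz = y_bottling·Δb = 6 × (-6) = -36, so new z* = 2627 − 36 = 2591.

2591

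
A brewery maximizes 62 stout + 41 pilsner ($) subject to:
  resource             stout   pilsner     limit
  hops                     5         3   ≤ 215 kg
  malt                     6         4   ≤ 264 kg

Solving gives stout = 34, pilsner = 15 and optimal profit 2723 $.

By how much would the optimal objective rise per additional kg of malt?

At the optimum: hops uses 215 of 215 (binding); malt uses 264 of 264 (binding).
The binding rows give the dual system: 5·y_hops + 6·y_malt = 62 and 3·y_hops + 4·y_malt = 41.
→ y_hops = 1 and y_malt = 9.5.
Shadow price of malt = 9.5.

9.5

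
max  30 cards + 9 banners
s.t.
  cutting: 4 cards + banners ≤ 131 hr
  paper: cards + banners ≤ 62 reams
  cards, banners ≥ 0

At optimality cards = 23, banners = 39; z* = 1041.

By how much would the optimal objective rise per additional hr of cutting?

7

Check each constraint at x*: cutting 131/131 (tight); paper 62/62 (tight).
From A_Bᵀ y = c: 4·y_cutting + 1·y_paper = 30; 1·y_cutting + 1·y_paper = 9.
→ y_cutting = 7 and y_paper = 2.
Shadow price of cutting = 7.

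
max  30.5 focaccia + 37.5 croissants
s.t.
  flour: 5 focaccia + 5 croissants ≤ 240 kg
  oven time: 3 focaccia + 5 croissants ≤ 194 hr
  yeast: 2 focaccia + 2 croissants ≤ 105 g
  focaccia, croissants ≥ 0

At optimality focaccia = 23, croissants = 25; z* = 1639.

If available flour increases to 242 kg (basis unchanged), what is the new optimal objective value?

At the optimum: flour uses 240 of 240 (binding); oven time uses 194 of 194 (binding); yeast uses 96 of 105 (slack = 9).
Slack constraints have shadow price 0 (complementary slackness).
Dual feasibility on the basic columns requires 5·y_flour + 3·y_oven time = 30.5, 5·y_flour + 5·y_oven time = 37.5.
Solving: y_flour = 4, y_oven time = 3.5.
Δz = y_flour·Δb = 4 × (2) = 8, so new z* = 1639 + 8 = 1647.

1647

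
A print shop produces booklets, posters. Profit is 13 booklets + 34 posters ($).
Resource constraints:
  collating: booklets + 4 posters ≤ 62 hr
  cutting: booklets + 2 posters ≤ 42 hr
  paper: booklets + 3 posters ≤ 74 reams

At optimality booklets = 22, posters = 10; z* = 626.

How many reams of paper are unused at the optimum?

22

paper used = 1·22 + 3·10 = 52; slack = 74 − 52 = 22.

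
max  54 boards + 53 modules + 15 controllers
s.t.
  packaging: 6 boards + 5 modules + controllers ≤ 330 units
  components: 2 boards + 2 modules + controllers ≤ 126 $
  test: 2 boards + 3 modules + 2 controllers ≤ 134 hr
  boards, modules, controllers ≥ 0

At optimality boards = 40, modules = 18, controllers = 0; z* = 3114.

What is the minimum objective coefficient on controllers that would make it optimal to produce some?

19

At the optimum: packaging uses 330 of 330 (binding); components uses 116 of 126 (slack = 10); test uses 134 of 134 (binding).
By complementary slackness, y = 0 for the non-binding constraint.
Dual feasibility on the basic columns requires 6·y_packaging + 2·y_test = 54, 5·y_packaging + 3·y_test = 53.
→ y_packaging = 7 and y_test = 6.
controllers enters the basis when its profit ≥ yᵀa₃ = 7·1 + 6·2 = 19.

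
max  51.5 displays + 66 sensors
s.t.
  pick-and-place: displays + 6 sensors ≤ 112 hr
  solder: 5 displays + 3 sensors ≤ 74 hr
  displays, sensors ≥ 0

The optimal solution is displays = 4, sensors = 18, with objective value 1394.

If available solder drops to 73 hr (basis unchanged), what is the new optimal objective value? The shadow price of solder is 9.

Δb = -1, so new z* = 1394 + (9)·(-1) = 1394 − 9 = 1385.

1385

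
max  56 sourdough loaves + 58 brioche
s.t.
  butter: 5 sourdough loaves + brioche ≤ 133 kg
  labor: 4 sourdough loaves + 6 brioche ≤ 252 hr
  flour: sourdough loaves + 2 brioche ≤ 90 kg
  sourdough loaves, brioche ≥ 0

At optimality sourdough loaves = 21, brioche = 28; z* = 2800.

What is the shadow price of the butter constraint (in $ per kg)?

4

At the optimum: butter uses 133 of 133 (binding); labor uses 252 of 252 (binding); flour uses 77 of 90 (slack = 13).
Since flour is not tight, its dual is 0.
Dual feasibility on the basic columns requires 5·y_butter + 4·y_labor = 56, 1·y_butter + 6·y_labor = 58.
Solving: y_butter = 4, y_labor = 9.
Shadow price of butter = 4.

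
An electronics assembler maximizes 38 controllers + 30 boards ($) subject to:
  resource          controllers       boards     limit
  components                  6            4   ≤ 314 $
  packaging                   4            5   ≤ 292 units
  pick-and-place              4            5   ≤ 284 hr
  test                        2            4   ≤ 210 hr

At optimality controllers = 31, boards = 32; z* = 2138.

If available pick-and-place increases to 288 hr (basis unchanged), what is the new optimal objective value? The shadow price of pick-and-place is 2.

2146

Δb = 4, so new z* = 2138 + (2)·(4) = 2138 + 8 = 2146.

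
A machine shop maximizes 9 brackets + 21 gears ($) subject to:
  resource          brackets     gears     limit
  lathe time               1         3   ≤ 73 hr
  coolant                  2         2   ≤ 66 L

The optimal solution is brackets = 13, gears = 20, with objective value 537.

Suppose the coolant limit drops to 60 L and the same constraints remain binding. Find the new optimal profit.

Check each constraint at x*: lathe time 73/73 (tight); coolant 66/66 (tight).
The binding rows give the dual system: 1·y_lathe time + 2·y_coolant = 9 and 3·y_lathe time + 2·y_coolant = 21.
This yields shadow prices y_lathe time = 6, y_coolant = 1.5.
Δz = y_coolant·Δb = 1.5 × (-6) = -9, so new z* = 537 − 9 = 528.

528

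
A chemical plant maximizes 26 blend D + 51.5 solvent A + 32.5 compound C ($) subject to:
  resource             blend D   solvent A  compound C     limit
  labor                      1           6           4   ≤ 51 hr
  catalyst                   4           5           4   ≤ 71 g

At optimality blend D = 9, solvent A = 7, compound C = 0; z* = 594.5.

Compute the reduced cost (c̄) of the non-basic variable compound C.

Both labor and catalyst are binding at x*.
Dual feasibility on the basic columns requires 1·y_labor + 4·y_catalyst = 26, 6·y_labor + 5·y_catalyst = 51.5.
→ y_labor = 4 and y_catalyst = 5.5.
Reduced cost of compound C: c₃ − yᵀa₃ = 32.5 − (4·4 + 5.5·4) = 32.5 − 38 = -5.5.

-5.5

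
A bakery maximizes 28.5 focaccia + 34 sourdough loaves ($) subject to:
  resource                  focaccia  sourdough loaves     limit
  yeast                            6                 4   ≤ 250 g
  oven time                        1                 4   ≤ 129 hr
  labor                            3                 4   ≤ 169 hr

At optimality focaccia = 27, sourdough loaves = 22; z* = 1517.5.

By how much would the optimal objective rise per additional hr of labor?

Check each constraint at x*: yeast 250/250 (tight); oven time 115/129 (slack 14); labor 169/169 (tight).
Since oven time is not tight, its dual is 0.
Dual feasibility on the basic columns requires 6·y_yeast + 3·y_labor = 28.5, 4·y_yeast + 4·y_labor = 34.
→ y_yeast = 1 and y_labor = 7.5.
Shadow price of labor = 7.5.

7.5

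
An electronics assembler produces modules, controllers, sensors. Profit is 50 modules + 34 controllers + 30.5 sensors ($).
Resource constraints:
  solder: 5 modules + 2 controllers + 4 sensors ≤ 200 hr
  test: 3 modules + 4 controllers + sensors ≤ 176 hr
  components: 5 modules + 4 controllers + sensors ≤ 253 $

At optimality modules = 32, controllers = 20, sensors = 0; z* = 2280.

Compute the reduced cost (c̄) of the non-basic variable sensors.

-2.5

At the optimum: solder uses 200 of 200 (binding); test uses 176 of 176 (binding); components uses 240 of 253 (slack = 13).
Since components is not tight, its dual is 0.
Dual feasibility on the basic columns requires 5·y_solder + 3·y_test = 50, 2·y_solder + 4·y_test = 34.
Solving: y_solder = 7, y_test = 5.
Reduced cost of sensors: c₃ − yᵀa₃ = 30.5 − (7·4 + 5·1) = 30.5 − 33 = -2.5.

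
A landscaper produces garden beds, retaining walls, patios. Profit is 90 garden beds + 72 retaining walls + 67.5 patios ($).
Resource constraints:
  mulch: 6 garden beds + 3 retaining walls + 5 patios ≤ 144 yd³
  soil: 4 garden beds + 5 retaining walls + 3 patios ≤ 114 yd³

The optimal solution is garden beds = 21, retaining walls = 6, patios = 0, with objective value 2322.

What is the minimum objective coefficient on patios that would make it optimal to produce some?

At the optimum: mulch uses 144 of 144 (binding); soil uses 114 of 114 (binding).
From A_Bᵀ y = c: 6·y_mulch + 4·y_soil = 90; 3·y_mulch + 5·y_soil = 72.
Solving: y_mulch = 9, y_soil = 9.
patios enters the basis when its profit ≥ yᵀa₃ = 9·5 + 9·3 = 72.

72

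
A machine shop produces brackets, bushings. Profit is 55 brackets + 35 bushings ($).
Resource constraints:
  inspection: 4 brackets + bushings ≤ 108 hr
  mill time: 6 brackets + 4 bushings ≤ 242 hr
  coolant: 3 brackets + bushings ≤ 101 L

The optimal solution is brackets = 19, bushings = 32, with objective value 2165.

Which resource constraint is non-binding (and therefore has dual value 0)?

inspection: 108/108 (binding)
mill time: 242/242 (binding)
coolant: 89/101 (slack 12)
By complementary slackness, a constraint with positive slack has shadow price 0 → coolant.

coolant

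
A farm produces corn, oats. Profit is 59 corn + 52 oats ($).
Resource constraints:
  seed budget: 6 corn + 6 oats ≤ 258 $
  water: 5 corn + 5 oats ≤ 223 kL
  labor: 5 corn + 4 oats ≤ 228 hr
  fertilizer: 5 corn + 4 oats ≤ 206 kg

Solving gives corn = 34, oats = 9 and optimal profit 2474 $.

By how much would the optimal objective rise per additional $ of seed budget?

Check each constraint at x*: seed budget 258/258 (tight); water 215/223 (slack 8); labor 206/228 (slack 22); fertilizer 206/206 (tight).
Since water, labor are not tight, their duals are 0.
Dual feasibility on the basic columns requires 6·y_seed budget + 5·y_fertilizer = 59, 6·y_seed budget + 4·y_fertilizer = 52.
→ y_seed budget = 4 and y_fertilizer = 7.
Shadow price of seed budget = 4.

4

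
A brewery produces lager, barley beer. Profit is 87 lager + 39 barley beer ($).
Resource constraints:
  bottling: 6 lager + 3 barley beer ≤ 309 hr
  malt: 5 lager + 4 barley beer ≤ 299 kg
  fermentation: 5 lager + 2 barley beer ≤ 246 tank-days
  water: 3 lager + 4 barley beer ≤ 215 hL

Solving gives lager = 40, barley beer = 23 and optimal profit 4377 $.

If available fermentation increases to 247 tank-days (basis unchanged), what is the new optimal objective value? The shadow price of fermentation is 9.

4386

Δb = 1, so new z* = 4377 + (9)·(1) = 4377 + 9 = 4386.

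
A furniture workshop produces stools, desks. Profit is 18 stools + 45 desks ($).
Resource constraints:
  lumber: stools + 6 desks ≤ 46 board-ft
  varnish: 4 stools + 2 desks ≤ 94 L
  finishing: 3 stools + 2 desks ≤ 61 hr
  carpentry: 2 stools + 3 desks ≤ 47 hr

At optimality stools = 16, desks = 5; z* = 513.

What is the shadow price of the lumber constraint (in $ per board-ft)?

4

At the optimum: lumber uses 46 of 46 (binding); varnish uses 74 of 94 (slack = 20); finishing uses 58 of 61 (slack = 3); carpentry uses 47 of 47 (binding).
Since varnish, finishing are not tight, their duals are 0.
The binding rows give the dual system: 1·y_lumber + 2·y_carpentry = 18 and 6·y_lumber + 3·y_carpentry = 45.
Solving: y_lumber = 4, y_carpentry = 7.
Shadow price of lumber = 4.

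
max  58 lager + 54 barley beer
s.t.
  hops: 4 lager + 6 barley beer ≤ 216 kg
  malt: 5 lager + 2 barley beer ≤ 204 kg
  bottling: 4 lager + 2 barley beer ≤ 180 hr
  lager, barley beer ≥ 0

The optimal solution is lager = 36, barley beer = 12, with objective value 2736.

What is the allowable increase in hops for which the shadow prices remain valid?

Binding constraints: hops, malt. The basis is B = [[4,6],[5,2]] with det -22.
Per unit increase in hops, x* moves by d = (-0.0909, 0.2273).
The basis stays optimal until bottling becomes binding; allowable increase = 132 kg.

132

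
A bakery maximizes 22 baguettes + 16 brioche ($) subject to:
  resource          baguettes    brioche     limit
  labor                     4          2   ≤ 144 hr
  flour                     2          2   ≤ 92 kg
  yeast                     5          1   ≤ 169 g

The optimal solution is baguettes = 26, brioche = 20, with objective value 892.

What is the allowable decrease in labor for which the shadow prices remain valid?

52

Binding constraints: labor, flour. The basis is B = [[4,2],[2,2]] with det 4.
Per unit decrease in labor, x* moves by d = (-0.5, 0.5).
The basis stays optimal until baguettes reaches 0; allowable decrease = 52 hr.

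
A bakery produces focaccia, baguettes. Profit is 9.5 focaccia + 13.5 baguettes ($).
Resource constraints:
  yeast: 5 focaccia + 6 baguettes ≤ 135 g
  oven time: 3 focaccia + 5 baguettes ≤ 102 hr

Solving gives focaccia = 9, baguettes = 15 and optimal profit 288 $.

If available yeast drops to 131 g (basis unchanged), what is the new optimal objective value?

284

At the optimum: yeast uses 135 of 135 (binding); oven time uses 102 of 102 (binding).
From A_Bᵀ y = c: 5·y_yeast + 3·y_oven time = 9.5; 6·y_yeast + 5·y_oven time = 13.5.
This yields shadow prices y_yeast = 1, y_oven time = 1.5.
Δz = y_yeast·Δb = 1 × (-4) = -4, so new z* = 288 − 4 = 284.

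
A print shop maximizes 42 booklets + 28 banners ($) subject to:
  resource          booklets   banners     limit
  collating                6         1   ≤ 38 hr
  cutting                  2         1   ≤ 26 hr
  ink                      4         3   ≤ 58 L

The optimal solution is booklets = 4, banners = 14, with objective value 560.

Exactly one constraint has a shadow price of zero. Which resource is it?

collating: 38/38 (binding)
cutting: 22/26 (slack 4)
ink: 58/58 (binding)
By complementary slackness, a constraint with positive slack has shadow price 0 → cutting.

cutting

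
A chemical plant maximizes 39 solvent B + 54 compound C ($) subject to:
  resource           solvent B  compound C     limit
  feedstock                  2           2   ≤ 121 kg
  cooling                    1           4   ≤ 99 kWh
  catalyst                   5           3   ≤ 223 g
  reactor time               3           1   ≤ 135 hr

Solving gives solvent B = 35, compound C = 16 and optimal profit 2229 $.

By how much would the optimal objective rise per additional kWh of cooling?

9

Check each constraint at x*: feedstock 102/121 (slack 19); cooling 99/99 (tight); catalyst 223/223 (tight); reactor time 121/135 (slack 14).
Since feedstock, reactor time are not tight, their duals are 0.
The binding rows give the dual system: 1·y_cooling + 5·y_catalyst = 39 and 4·y_cooling + 3·y_catalyst = 54.
This yields shadow prices y_cooling = 9, y_catalyst = 6.
Shadow price of cooling = 9.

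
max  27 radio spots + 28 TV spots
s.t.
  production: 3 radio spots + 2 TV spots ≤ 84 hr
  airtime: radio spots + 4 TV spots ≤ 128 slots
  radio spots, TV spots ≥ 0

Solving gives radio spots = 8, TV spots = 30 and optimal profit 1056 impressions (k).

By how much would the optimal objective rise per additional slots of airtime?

Both production and airtime are binding at x*.
Dual feasibility on the basic columns requires 3·y_production + 1·y_airtime = 27, 2·y_production + 4·y_airtime = 28.
→ y_production = 8 and y_airtime = 3.
Shadow price of airtime = 3.

3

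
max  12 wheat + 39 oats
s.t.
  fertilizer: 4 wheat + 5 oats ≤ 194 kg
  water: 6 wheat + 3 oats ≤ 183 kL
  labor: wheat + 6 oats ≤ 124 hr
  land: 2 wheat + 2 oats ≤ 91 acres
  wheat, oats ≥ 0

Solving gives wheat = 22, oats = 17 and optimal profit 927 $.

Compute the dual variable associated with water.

1

Check each constraint at x*: fertilizer 173/194 (slack 21); water 183/183 (tight); labor 124/124 (tight); land 78/91 (slack 13).
Since fertilizer, land are not tight, their duals are 0.
From A_Bᵀ y = c: 6·y_water + 1·y_labor = 12; 3·y_water + 6·y_labor = 39.
This yields shadow prices y_water = 1, y_labor = 6.
Shadow price of water = 1.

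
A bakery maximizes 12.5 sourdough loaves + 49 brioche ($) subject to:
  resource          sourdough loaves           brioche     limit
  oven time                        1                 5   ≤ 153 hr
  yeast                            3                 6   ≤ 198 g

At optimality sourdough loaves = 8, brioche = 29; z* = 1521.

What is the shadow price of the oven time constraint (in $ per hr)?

Check each constraint at x*: oven time 153/153 (tight); yeast 198/198 (tight).
From A_Bᵀ y = c: 1·y_oven time + 3·y_yeast = 12.5; 5·y_oven time + 6·y_yeast = 49.
This yields shadow prices y_oven time = 8, y_yeast = 1.5.
Shadow price of oven time = 8.

8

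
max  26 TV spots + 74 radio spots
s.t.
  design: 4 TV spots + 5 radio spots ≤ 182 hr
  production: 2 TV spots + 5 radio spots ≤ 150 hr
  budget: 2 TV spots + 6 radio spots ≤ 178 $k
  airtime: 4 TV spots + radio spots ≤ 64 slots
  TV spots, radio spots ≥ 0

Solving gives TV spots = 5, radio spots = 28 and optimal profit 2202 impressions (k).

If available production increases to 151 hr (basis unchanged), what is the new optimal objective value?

2206

Binding: production and budget. Non-binding: design (22 unused), airtime (16 unused).
Since design, airtime are not tight, their duals are 0.
The binding rows give the dual system: 2·y_production + 2·y_budget = 26 and 5·y_production + 6·y_budget = 74.
Solving: y_production = 4, y_budget = 9.
Δz = y_production·Δb = 4 × (1) = 4, so new z* = 2202 + 4 = 2206.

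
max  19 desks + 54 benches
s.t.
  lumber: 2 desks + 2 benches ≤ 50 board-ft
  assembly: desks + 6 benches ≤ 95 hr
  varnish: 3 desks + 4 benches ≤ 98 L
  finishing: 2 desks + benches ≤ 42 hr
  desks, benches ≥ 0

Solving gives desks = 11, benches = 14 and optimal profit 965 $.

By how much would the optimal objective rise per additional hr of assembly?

7

At the optimum: lumber uses 50 of 50 (binding); assembly uses 95 of 95 (binding); varnish uses 89 of 98 (slack = 9); finishing uses 36 of 42 (slack = 6).
Since varnish, finishing are not tight, their duals are 0.
The binding rows give the dual system: 2·y_lumber + 1·y_assembly = 19 and 2·y_lumber + 6·y_assembly = 54.
This yields shadow prices y_lumber = 6, y_assembly = 7.
Shadow price of assembly = 7.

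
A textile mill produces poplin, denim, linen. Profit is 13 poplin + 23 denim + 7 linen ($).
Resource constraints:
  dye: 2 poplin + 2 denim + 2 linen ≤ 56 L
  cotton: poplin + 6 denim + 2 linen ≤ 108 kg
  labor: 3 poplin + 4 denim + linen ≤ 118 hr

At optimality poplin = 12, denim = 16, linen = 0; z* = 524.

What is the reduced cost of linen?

-8

At the optimum: dye uses 56 of 56 (binding); cotton uses 108 of 108 (binding); labor uses 100 of 118 (slack = 18).
Since labor is not tight, its dual is 0.
Dual feasibility on the basic columns requires 2·y_dye + 1·y_cotton = 13, 2·y_dye + 6·y_cotton = 23.
Solving: y_dye = 5.5, y_cotton = 2.
Reduced cost of linen: c₃ − yᵀa₃ = 7 − (5.5·2 + 2·2) = 7 − 15 = -8.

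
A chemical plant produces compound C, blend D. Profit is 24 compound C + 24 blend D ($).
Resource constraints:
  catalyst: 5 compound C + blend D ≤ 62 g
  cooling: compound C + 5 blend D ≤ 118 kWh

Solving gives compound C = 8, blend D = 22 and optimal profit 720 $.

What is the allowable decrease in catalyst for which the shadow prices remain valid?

38.4

Binding constraints: catalyst, cooling. The basis is B = [[5,1],[1,5]] with det 24.
Per unit decrease in catalyst, x* moves by d = (-0.2083, 0.0417).
The basis stays optimal until compound C reaches 0; allowable decrease = 38.4 g.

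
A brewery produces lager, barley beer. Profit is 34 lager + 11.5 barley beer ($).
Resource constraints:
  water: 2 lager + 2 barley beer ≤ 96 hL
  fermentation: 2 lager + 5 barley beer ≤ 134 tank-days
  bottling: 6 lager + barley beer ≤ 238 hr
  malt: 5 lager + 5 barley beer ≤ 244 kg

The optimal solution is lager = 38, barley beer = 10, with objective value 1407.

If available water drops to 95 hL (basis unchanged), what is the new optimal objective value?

Check each constraint at x*: water 96/96 (tight); fermentation 126/134 (slack 8); bottling 238/238 (tight); malt 240/244 (slack 4).
Since fermentation, malt are not tight, their duals are 0.
From A_Bᵀ y = c: 2·y_water + 6·y_bottling = 34; 2·y_water + 1·y_bottling = 11.5.
→ y_water = 3.5 and y_bottling = 4.5.
Δz = y_water·Δb = 3.5 × (-1) = -3.5, so new z* = 1407 − 3.5 = 1403.5.

1403.5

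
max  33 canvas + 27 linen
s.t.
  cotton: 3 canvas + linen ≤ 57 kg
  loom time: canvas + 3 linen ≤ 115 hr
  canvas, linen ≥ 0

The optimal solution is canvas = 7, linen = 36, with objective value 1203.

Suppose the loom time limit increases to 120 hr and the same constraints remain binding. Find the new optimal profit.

Both cotton and loom time are binding at x*.
From A_Bᵀ y = c: 3·y_cotton + 1·y_loom time = 33; 1·y_cotton + 3·y_loom time = 27.
Solving: y_cotton = 9, y_loom time = 6.
Δz = y_loom time·Δb = 6 × (5) = 30, so new z* = 1203 + 30 = 1233.

1233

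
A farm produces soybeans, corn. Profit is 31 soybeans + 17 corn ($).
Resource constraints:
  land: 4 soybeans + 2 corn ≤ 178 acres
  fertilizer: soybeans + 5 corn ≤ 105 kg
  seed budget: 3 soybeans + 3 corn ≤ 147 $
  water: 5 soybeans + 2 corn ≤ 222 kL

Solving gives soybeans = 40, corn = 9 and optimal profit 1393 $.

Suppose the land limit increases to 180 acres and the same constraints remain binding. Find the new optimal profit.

1407

At the optimum: land uses 178 of 178 (binding); fertilizer uses 85 of 105 (slack = 20); seed budget uses 147 of 147 (binding); water uses 218 of 222 (slack = 4).
By complementary slackness, y = 0 for the non-binding constraints.
Dual feasibility on the basic columns requires 4·y_land + 3·y_seed budget = 31, 2·y_land + 3·y_seed budget = 17.
This yields shadow prices y_land = 7, y_seed budget = 1.
Δz = y_land·Δb = 7 × (2) = 14, so new z* = 1393 + 14 = 1407.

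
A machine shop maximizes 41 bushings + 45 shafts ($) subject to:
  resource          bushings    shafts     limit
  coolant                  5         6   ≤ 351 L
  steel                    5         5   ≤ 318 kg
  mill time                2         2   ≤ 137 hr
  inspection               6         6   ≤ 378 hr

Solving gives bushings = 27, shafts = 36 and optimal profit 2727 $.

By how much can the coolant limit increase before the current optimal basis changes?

27

Binding constraints: coolant, inspection. The basis is B = [[5,6],[6,6]] with det -6.
Per unit increase in coolant, x* moves by d = (-1, 1).
The basis stays optimal until bushings reaches 0; allowable increase = 27 L.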